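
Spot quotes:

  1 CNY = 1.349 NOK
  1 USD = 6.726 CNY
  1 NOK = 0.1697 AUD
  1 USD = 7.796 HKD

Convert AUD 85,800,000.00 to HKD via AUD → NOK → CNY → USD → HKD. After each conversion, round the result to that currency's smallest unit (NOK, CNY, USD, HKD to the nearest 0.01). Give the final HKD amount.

HKD 434,418,651.67

AUD 85,800,000.00 ÷ 0.1697 = NOK 505,598,114.32
NOK 505,598,114.32 ÷ 1.349 = CNY 374,794,747.46
CNY 374,794,747.46 ÷ 6.726 = USD 55,723,274.97
USD 55,723,274.97 × 7.796 = HKD 434,418,651.67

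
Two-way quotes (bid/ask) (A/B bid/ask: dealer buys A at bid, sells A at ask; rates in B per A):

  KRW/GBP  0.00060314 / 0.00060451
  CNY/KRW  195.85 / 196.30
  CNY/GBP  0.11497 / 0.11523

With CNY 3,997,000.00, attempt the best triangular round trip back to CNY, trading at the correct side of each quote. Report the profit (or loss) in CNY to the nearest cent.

Best loop CNY → KRW → GBP → CNY:
CNY 3,997,000.00 × 195.85 (sell CNY at bid) = KRW 782,812,450
KRW 782,812,450 × 0.00060314 (sell KRW at bid) = GBP 472,145.50
GBP 472,145.50 ÷ 0.11523 (buy CNY at ask) = CNY 4,097,418.22

Net profit: CNY 100,418.22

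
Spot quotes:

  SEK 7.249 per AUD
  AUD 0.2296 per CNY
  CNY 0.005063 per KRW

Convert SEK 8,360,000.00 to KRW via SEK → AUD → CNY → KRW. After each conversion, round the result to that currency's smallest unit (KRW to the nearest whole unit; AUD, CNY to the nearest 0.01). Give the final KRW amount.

SEK 8,360,000.00 ÷ 7.249 = AUD 1,153,262.52
AUD 1,153,262.52 ÷ 0.2296 = CNY 5,022,920.38
CNY 5,022,920.38 ÷ 0.005063 = KRW 992,083,820

KRW 992,083,820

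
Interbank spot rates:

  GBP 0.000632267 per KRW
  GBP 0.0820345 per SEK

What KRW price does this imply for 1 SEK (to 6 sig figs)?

SEK/KRW = 129.747

1 SEK × 0.0820345 = 0.0820345 GBP
0.0820345 GBP ÷ 0.000632267 = 129.747 KRW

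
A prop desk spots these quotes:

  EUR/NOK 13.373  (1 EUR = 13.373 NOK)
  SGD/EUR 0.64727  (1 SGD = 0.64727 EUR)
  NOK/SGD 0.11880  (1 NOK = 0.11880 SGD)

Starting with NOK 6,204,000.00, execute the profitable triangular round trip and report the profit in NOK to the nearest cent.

Profitable loop is NOK → SGD → EUR → NOK:
NOK 6,204,000.00 × 0.11880 = SGD 737,035.20
SGD 737,035.20 × 0.64727 = EUR 477,060.77
EUR 477,060.77 × 13.373 = NOK 6,379,733.73
Profit = NOK 6,379,733.73 − NOK 6,204,000.00

Profit: NOK 175,733.73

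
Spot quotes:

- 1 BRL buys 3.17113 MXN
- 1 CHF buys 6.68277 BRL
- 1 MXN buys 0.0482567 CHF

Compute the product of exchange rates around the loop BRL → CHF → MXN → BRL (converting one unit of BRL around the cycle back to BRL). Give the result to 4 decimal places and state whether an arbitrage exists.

Around BRL → CHF → MXN → BRL: 1 ÷ 6.68277 ÷ 0.0482567 ÷ 3.17113 = 0.977849
Product < 1; profitable direction is BRL → MXN → CHF → BRL.

0.9778 (arbitrage exists)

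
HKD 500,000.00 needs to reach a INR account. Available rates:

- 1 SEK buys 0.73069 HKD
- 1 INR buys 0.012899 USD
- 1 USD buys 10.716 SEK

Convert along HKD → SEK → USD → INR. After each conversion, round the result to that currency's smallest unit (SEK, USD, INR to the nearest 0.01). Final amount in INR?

HKD 500,000.00 ÷ 0.73069 = SEK 684,284.72
SEK 684,284.72 ÷ 10.716 = USD 63,856.36
USD 63,856.36 ÷ 0.012899 = INR 4,950,489.19

INR 4,950,489.19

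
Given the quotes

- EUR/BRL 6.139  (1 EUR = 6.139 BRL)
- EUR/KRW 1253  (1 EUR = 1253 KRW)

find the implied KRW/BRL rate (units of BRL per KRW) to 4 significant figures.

KRW/BRL = 0.004899

1 KRW ÷ 1253 = 0.000798085 EUR
0.000798085 EUR × 6.139 = 0.00489944 BRL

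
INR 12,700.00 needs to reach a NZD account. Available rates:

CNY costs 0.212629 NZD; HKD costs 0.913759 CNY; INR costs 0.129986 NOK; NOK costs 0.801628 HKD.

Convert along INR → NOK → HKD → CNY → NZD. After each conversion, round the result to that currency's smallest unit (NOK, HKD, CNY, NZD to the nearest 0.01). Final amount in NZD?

INR 12,700.00 × 0.129986 = NOK 1,650.82
NOK 1,650.82 × 0.801628 = HKD 1,323.34
HKD 1,323.34 × 0.913759 = CNY 1,209.21
CNY 1,209.21 × 0.212629 = NZD 257.11

NZD 257.11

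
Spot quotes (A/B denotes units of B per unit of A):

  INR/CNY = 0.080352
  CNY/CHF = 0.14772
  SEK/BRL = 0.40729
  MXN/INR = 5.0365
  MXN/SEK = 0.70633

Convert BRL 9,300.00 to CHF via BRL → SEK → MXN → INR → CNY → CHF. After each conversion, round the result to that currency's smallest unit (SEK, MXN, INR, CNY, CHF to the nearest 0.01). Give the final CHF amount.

CHF 1,932.57

BRL 9,300.00 ÷ 0.40729 = SEK 22,833.85
SEK 22,833.85 ÷ 0.70633 = MXN 32,327.45
MXN 32,327.45 × 5.0365 = INR 162,817.20
INR 162,817.20 × 0.080352 = CNY 13,082.69
CNY 13,082.69 × 0.14772 = CHF 1,932.57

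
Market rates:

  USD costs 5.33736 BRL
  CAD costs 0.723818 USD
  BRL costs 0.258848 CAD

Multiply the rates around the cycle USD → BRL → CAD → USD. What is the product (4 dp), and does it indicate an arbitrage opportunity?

Around USD → BRL → CAD → USD: 1 × 5.33736 × 0.258848 × 0.723818 = 1.000002
Product ≈ 1 (deviation 0.000%, within rounding noise).

1.0000 (no arbitrage)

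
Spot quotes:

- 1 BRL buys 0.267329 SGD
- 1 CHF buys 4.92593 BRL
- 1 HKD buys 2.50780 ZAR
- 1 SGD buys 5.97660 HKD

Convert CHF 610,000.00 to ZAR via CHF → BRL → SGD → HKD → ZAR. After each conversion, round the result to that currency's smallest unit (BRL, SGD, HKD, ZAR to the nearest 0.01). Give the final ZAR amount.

CHF 610,000.00 × 4.92593 = BRL 3,004,817.30
BRL 3,004,817.30 × 0.267329 = SGD 803,274.80
SGD 803,274.80 × 5.97660 = HKD 4,800,852.17
HKD 4,800,852.17 × 2.50780 = ZAR 12,039,577.07

ZAR 12,039,577.07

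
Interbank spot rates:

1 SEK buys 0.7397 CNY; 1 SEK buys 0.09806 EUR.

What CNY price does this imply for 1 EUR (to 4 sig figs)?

EUR/CNY = 7.543

1 EUR ÷ 0.09806 = 10.1978 SEK
10.1978 SEK × 0.7397 = 7.54334 CNY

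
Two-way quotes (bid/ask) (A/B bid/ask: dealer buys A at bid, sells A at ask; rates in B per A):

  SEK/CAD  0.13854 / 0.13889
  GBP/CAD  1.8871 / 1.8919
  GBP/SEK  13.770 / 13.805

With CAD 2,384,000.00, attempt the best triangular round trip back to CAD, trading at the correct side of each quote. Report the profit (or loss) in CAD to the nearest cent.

Best loop CAD → GBP → SEK → CAD:
CAD 2,384,000.00 ÷ 1.8919 (buy GBP at ask) = GBP 1,260,108.89
GBP 1,260,108.89 × 13.770 (sell GBP at bid) = SEK 17,351,699.35
SEK 17,351,699.35 × 0.13854 (sell SEK at bid) = CAD 2,403,904.43

Net profit: CAD 19,904.43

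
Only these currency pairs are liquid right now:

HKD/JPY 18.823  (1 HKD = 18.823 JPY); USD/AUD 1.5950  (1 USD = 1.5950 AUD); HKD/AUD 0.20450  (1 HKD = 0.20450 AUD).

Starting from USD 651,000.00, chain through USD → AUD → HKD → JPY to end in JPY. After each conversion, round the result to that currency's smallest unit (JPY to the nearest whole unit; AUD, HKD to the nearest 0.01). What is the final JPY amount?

JPY 95,573,437

USD 651,000.00 × 1.5950 = AUD 1,038,345.00
AUD 1,038,345.00 ÷ 0.20450 = HKD 5,077,481.66
HKD 5,077,481.66 × 18.823 = JPY 95,573,437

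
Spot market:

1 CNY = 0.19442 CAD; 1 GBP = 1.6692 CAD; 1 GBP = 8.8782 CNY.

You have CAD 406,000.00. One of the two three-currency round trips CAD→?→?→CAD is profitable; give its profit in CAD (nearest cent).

Profitable loop is CAD → GBP → CNY → CAD:
CAD 406,000.00 ÷ 1.6692 = GBP 243,230.29
GBP 243,230.29 × 8.8782 = CNY 2,159,447.16
CNY 2,159,447.16 × 0.19442 = CAD 419,839.72
Profit = CAD 419,839.72 − CAD 406,000.00

Profit: CAD 13,839.72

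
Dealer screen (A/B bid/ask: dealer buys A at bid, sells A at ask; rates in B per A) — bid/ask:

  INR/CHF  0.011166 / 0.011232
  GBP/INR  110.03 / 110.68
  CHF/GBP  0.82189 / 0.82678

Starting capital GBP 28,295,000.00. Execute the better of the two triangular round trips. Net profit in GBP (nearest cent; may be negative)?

Best loop GBP → INR → CHF → GBP:
GBP 28,295,000.00 × 110.03 (sell GBP at bid) = INR 3,113,298,850.00
INR 3,113,298,850.00 × 0.011166 (sell INR at bid) = CHF 34,763,094.96
CHF 34,763,094.96 × 0.82189 (sell CHF at bid) = GBP 28,571,440.12

Net profit: GBP 276,440.12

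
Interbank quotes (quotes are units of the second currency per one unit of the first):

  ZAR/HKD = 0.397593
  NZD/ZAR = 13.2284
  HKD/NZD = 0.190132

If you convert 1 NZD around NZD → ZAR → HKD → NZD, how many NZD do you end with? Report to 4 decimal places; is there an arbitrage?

Around NZD → ZAR → HKD → NZD: 1 × 13.2284 × 0.397593 × 0.190132 = 1.000003
Product ≈ 1 (deviation 0.000%, within rounding noise).

1.0000 (no arbitrage)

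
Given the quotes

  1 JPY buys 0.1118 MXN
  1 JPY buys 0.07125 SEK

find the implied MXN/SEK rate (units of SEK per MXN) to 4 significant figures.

1 MXN ÷ 0.1118 = 8.94454 JPY
8.94454 JPY × 0.07125 = 0.637299 SEK

MXN/SEK = 0.6373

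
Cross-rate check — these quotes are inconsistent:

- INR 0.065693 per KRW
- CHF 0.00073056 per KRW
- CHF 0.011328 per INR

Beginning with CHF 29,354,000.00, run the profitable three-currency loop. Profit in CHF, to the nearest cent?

Profit: CHF 546,863.86

Profitable loop is CHF → KRW → INR → CHF:
CHF 29,354,000.00 ÷ 0.00073056 = KRW 40,180,135,786
KRW 40,180,135,786 × 0.065693 = INR 2,639,553,660.21
INR 2,639,553,660.21 × 0.011328 = CHF 29,900,863.86
Profit = CHF 29,900,863.86 − CHF 29,354,000.00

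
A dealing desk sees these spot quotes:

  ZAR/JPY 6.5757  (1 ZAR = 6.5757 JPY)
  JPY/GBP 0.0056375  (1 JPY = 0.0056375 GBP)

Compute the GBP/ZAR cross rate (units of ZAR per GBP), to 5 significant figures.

1 GBP ÷ 0.0056375 = 177.384 JPY
177.384 JPY ÷ 6.5757 = 26.9756 ZAR

GBP/ZAR = 26.976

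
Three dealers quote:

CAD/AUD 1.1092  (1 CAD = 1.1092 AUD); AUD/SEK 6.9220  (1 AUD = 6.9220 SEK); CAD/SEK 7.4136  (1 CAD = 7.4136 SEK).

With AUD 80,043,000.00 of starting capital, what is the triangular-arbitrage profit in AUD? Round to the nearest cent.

Profit: AUD 2,853,398.64

Profitable loop is AUD → SEK → CAD → AUD:
AUD 80,043,000.00 × 6.9220 = SEK 554,057,646.00
SEK 554,057,646.00 ÷ 7.4136 = CAD 74,735,303.50
CAD 74,735,303.50 × 1.1092 = AUD 82,896,398.64
Profit = AUD 82,896,398.64 − AUD 80,043,000.00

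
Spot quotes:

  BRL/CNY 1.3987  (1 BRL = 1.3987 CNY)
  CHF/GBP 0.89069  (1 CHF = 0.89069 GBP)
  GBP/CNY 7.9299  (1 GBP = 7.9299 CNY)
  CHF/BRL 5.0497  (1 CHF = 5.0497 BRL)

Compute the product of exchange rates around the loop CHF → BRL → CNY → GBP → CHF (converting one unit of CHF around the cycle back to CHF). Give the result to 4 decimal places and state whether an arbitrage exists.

Around CHF → BRL → CNY → GBP → CHF: 1 × 5.0497 × 1.3987 ÷ 7.9299 ÷ 0.89069 = 0.999990
Product ≈ 1 (deviation 0.001%, within rounding noise).

1.0000 (no arbitrage)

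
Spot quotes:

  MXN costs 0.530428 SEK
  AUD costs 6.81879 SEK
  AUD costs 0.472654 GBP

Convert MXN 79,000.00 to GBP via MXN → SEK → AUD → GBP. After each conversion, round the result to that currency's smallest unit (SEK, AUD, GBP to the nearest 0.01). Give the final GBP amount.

MXN 79,000.00 × 0.530428 = SEK 41,903.81
SEK 41,903.81 ÷ 6.81879 = AUD 6,145.34
AUD 6,145.34 × 0.472654 = GBP 2,904.62

GBP 2,904.62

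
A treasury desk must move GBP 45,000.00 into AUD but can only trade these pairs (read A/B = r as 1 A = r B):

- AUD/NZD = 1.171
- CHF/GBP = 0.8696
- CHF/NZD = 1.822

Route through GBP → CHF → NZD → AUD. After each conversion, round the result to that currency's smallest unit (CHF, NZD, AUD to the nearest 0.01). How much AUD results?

GBP 45,000.00 ÷ 0.8696 = CHF 51,747.93
CHF 51,747.93 × 1.822 = NZD 94,284.73
NZD 94,284.73 ÷ 1.171 = AUD 80,516.42

AUD 80,516.42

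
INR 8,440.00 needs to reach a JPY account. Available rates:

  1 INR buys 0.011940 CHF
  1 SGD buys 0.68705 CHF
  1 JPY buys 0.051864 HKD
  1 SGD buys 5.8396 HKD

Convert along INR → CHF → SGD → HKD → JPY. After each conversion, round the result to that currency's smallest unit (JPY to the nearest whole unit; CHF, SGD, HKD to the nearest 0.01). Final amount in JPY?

JPY 16,514

INR 8,440.00 × 0.011940 = CHF 100.77
CHF 100.77 ÷ 0.68705 = SGD 146.67
SGD 146.67 × 5.8396 = HKD 856.49
HKD 856.49 ÷ 0.051864 = JPY 16,514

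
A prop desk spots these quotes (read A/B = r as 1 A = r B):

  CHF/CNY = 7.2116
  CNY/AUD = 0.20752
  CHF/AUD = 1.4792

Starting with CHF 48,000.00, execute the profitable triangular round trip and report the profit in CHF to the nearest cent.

Profit: CHF 563.05

Profitable loop is CHF → CNY → AUD → CHF:
CHF 48,000.00 × 7.2116 = CNY 346,156.80
CNY 346,156.80 × 0.20752 = AUD 71,834.46
AUD 71,834.46 ÷ 1.4792 = CHF 48,563.05
Profit = CHF 48,563.05 − CHF 48,000.00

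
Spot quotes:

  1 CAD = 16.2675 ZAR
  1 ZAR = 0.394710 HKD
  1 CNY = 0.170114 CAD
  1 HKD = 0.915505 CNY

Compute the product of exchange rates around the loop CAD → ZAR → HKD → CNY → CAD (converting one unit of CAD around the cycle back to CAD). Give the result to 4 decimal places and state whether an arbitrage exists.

1.0000 (no arbitrage)

Around CAD → ZAR → HKD → CNY → CAD: 1 × 16.2675 × 0.394710 × 0.915505 × 0.170114 = 0.999999
Product ≈ 1 (deviation 0.000%, within rounding noise).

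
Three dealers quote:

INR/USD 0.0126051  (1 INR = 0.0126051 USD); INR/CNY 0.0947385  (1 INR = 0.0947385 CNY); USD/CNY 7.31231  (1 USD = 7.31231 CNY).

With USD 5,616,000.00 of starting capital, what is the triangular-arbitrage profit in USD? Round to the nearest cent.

Profit: USD 156,350.76

Profitable loop is USD → INR → CNY → USD:
USD 5,616,000.00 ÷ 0.0126051 = INR 445,533,950.54
INR 445,533,950.54 × 0.0947385 = CNY 42,209,218.17
CNY 42,209,218.17 ÷ 7.31231 = USD 5,772,350.76
Profit = USD 5,772,350.76 − USD 5,616,000.00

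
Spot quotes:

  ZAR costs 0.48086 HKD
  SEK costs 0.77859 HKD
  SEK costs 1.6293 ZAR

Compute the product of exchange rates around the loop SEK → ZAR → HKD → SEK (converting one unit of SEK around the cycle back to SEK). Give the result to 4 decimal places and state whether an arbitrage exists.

Around SEK → ZAR → HKD → SEK: 1 × 1.6293 × 0.48086 ÷ 0.77859 = 1.006262
Product > 1; profitable direction is SEK → ZAR → HKD → SEK.

1.0063 (arbitrage exists)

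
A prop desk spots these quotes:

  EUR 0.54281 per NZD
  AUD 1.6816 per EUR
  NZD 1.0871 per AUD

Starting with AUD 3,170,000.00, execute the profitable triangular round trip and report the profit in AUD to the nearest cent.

Profit: AUD 24,620.16

Profitable loop is AUD → EUR → NZD → AUD:
AUD 3,170,000.00 ÷ 1.6816 = EUR 1,885,109.42
EUR 1,885,109.42 ÷ 0.54281 = NZD 3,472,871.57
NZD 3,472,871.57 ÷ 1.0871 = AUD 3,194,620.16
Profit = AUD 3,194,620.16 − AUD 3,170,000.00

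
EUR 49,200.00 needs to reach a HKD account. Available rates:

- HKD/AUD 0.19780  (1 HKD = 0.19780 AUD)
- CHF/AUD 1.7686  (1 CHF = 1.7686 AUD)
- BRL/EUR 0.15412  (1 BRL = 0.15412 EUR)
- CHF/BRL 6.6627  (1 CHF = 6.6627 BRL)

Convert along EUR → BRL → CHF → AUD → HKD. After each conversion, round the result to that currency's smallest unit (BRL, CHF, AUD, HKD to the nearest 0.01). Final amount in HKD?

HKD 428,409.56

EUR 49,200.00 ÷ 0.15412 = BRL 319,231.77
BRL 319,231.77 ÷ 6.6627 = CHF 47,913.27
CHF 47,913.27 × 1.7686 = AUD 84,739.41
AUD 84,739.41 ÷ 0.19780 = HKD 428,409.56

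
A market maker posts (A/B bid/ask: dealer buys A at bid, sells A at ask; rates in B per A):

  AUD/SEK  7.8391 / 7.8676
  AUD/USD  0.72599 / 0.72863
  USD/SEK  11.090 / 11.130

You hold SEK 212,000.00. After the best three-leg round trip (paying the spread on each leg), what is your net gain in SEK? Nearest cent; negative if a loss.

Net profit: SEK 4,948.06

Best loop SEK → AUD → USD → SEK:
SEK 212,000.00 ÷ 7.8676 (buy AUD at ask) = AUD 26,945.96
AUD 26,945.96 × 0.72599 (sell AUD at bid) = USD 19,562.49
USD 19,562.49 × 11.090 (sell USD at bid) = SEK 216,948.06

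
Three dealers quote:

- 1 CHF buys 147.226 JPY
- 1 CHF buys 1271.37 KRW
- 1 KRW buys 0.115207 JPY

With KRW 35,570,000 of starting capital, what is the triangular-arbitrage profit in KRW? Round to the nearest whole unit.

Profitable loop is KRW → CHF → JPY → KRW:
KRW 35,570,000 ÷ 1271.37 = CHF 27,977.69
CHF 27,977.69 × 147.226 = JPY 4,119,044
JPY 4,119,044 ÷ 0.115207 = KRW 35,753,417
Profit = KRW 35,753,417 − KRW 35,570,000

Profit: KRW 183,417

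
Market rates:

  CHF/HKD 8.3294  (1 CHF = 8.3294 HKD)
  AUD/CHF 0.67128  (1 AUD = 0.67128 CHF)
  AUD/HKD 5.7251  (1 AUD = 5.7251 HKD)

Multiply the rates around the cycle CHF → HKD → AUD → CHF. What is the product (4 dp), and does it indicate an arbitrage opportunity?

0.9766 (arbitrage exists)

Around CHF → HKD → AUD → CHF: 1 × 8.3294 ÷ 5.7251 × 0.67128 = 0.976640
Product < 1; profitable direction is CHF → AUD → HKD → CHF.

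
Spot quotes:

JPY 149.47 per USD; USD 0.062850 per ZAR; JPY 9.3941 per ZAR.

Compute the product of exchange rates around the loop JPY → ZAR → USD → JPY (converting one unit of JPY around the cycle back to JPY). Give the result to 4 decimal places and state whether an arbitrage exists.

1.0000 (no arbitrage)

Around JPY → ZAR → USD → JPY: 1 ÷ 9.3941 × 0.062850 × 149.47 = 1.000010
Product ≈ 1 (deviation 0.001%, within rounding noise).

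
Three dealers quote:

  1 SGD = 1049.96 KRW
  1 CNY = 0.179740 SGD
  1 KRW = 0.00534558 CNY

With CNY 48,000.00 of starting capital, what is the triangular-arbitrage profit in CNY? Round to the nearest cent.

Profitable loop is CNY → SGD → KRW → CNY:
CNY 48,000.00 × 0.179740 = SGD 8,627.52
SGD 8,627.52 × 1049.96 = KRW 9,058,551
KRW 9,058,551 × 0.00534558 = CNY 48,423.21
Profit = CNY 48,423.21 − CNY 48,000.00

Profit: CNY 423.21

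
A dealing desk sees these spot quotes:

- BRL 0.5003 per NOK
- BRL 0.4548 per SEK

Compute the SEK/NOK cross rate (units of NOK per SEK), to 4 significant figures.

SEK/NOK = 0.9091

1 SEK × 0.4548 = 0.4548 BRL
0.4548 BRL ÷ 0.5003 = 0.909055 NOK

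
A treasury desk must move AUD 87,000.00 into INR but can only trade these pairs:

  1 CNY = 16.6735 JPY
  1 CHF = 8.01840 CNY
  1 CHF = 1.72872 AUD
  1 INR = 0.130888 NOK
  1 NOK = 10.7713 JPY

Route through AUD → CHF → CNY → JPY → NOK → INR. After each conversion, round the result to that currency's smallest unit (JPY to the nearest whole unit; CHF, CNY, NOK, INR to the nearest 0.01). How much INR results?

AUD 87,000.00 ÷ 1.72872 = CHF 50,326.25
CHF 50,326.25 × 8.01840 = CNY 403,536.00
CNY 403,536.00 × 16.6735 = JPY 6,728,357
JPY 6,728,357 ÷ 10.7713 = NOK 624,655.98
NOK 624,655.98 ÷ 0.130888 = INR 4,772,446.52

INR 4,772,446.52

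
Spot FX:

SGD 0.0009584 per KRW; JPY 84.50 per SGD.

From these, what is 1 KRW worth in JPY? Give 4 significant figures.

KRW/JPY = 0.08098

1 KRW × 0.0009584 = 0.0009584 SGD
0.0009584 SGD × 84.50 = 0.0809848 JPY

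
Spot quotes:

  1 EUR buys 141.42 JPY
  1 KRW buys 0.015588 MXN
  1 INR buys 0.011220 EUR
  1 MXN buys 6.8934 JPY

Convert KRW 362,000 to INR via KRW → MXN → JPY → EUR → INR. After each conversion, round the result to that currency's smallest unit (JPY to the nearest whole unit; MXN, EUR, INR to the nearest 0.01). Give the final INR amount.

INR 24,514.26

KRW 362,000 × 0.015588 = MXN 5,642.86
MXN 5,642.86 × 6.8934 = JPY 38,898
JPY 38,898 ÷ 141.42 = EUR 275.05
EUR 275.05 ÷ 0.011220 = INR 24,514.26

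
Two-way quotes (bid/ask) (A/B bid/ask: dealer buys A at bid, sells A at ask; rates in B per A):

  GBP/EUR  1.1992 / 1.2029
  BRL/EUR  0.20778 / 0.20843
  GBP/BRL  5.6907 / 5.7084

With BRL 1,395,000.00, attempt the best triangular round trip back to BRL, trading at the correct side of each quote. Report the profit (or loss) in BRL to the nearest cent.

Net profit: BRL 11,019.04

Best loop BRL → GBP → EUR → BRL:
BRL 1,395,000.00 ÷ 5.7084 (buy GBP at ask) = GBP 244,376.71
GBP 244,376.71 × 1.1992 (sell GBP at bid) = EUR 293,056.55
EUR 293,056.55 ÷ 0.20843 (buy BRL at ask) = BRL 1,406,019.04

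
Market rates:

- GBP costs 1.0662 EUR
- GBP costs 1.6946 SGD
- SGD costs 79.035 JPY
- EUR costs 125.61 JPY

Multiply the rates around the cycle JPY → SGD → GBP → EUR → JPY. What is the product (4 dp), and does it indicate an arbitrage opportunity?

0.9999 (no arbitrage)

Around JPY → SGD → GBP → EUR → JPY: 1 ÷ 79.035 ÷ 1.6946 × 1.0662 × 125.61 = 0.999945
Product ≈ 1 (deviation 0.005%, within rounding noise).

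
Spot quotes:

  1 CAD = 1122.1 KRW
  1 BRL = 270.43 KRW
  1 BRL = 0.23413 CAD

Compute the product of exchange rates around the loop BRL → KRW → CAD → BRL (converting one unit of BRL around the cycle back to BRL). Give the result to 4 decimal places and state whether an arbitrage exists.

Around BRL → KRW → CAD → BRL: 1 × 270.43 ÷ 1122.1 ÷ 0.23413 = 1.029358
Product > 1; profitable direction is BRL → KRW → CAD → BRL.

1.0294 (arbitrage exists)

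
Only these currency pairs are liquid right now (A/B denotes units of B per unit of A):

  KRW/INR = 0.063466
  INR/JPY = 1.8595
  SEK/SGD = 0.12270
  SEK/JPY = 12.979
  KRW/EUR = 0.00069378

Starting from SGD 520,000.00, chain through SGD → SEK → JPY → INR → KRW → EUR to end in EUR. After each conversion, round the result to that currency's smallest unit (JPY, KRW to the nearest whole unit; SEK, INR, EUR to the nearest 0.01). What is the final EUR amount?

EUR 323,358.65

SGD 520,000.00 ÷ 0.12270 = SEK 4,237,978.81
SEK 4,237,978.81 × 12.979 = JPY 55,004,727
JPY 55,004,727 ÷ 1.8595 = INR 29,580,385.59
INR 29,580,385.59 ÷ 0.063466 = KRW 466,082,400
KRW 466,082,400 × 0.00069378 = EUR 323,358.65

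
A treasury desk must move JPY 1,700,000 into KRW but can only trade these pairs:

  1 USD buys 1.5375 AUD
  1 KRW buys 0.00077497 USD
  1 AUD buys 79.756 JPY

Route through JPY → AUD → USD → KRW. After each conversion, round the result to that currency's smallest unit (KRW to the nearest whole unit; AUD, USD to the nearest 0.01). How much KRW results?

JPY 1,700,000 ÷ 79.756 = AUD 21,315.01
AUD 21,315.01 ÷ 1.5375 = USD 13,863.42
USD 13,863.42 ÷ 0.00077497 = KRW 17,888,976

KRW 17,888,976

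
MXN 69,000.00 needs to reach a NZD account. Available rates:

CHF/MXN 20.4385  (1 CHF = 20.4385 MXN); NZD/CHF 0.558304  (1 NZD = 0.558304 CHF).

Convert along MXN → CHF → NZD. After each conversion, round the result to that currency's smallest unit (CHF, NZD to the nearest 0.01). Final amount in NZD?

NZD 6,046.85

MXN 69,000.00 ÷ 20.4385 = CHF 3,375.98
CHF 3,375.98 ÷ 0.558304 = NZD 6,046.85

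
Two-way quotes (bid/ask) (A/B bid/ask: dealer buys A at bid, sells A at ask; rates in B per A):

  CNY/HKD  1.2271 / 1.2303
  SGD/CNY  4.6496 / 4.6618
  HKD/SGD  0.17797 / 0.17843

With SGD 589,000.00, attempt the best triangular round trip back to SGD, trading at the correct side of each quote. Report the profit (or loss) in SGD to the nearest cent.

Net profit: SGD 9,077.75

Best loop SGD → CNY → HKD → SGD:
SGD 589,000.00 × 4.6496 (sell SGD at bid) = CNY 2,738,614.40
CNY 2,738,614.40 × 1.2271 (sell CNY at bid) = HKD 3,360,553.73
HKD 3,360,553.73 × 0.17797 (sell HKD at bid) = SGD 598,077.75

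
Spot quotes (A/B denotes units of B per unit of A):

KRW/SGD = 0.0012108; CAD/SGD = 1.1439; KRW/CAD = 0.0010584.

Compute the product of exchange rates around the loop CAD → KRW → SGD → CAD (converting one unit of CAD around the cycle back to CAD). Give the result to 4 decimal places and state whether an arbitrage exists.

Around CAD → KRW → SGD → CAD: 1 ÷ 0.0010584 × 0.0012108 ÷ 1.1439 = 1.000079
Product ≈ 1 (deviation 0.008%, within rounding noise).

1.0001 (no arbitrage)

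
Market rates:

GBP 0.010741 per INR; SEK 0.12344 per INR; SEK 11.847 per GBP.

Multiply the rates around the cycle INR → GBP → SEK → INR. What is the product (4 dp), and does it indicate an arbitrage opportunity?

Around INR → GBP → SEK → INR: 1 × 0.010741 × 11.847 ÷ 0.12344 = 1.030854
Product > 1; profitable direction is INR → GBP → SEK → INR.

1.0309 (arbitrage exists)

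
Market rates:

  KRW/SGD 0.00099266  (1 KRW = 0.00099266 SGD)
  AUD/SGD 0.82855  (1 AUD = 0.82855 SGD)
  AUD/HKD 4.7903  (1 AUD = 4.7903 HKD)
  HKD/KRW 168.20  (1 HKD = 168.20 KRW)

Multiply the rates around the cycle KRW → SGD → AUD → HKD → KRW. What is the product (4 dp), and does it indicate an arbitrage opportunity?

Around KRW → SGD → AUD → HKD → KRW: 1 × 0.00099266 ÷ 0.82855 × 4.7903 × 168.20 = 0.965318
Product < 1; profitable direction is KRW → HKD → AUD → SGD → KRW.

0.9653 (arbitrage exists)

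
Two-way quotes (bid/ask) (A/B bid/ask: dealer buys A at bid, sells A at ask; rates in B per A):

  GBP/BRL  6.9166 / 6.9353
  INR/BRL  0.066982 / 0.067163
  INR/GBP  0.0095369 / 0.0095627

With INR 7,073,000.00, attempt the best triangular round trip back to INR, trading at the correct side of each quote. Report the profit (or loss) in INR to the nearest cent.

Best loop INR → BRL → GBP → INR:
INR 7,073,000.00 × 0.066982 (sell INR at bid) = BRL 473,763.69
BRL 473,763.69 ÷ 6.9353 (buy GBP at ask) = GBP 68,311.92
GBP 68,311.92 ÷ 0.0095627 (buy INR at ask) = INR 7,143,581.20

Net profit: INR 70,581.20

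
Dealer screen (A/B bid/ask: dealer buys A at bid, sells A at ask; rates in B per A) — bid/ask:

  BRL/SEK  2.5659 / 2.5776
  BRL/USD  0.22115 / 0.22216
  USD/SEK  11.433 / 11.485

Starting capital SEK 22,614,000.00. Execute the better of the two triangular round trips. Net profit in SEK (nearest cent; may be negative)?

Net profit: SEK 127,559.77

Best loop SEK → USD → BRL → SEK:
SEK 22,614,000.00 ÷ 11.485 (buy USD at ask) = USD 1,969,003.05
USD 1,969,003.05 ÷ 0.22216 (buy BRL at ask) = BRL 8,862,995.35
BRL 8,862,995.35 × 2.5659 (sell BRL at bid) = SEK 22,741,559.77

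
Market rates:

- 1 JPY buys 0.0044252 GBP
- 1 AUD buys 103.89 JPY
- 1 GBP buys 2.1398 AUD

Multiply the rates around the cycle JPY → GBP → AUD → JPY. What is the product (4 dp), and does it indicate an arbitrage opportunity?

0.9837 (arbitrage exists)

Around JPY → GBP → AUD → JPY: 1 × 0.0044252 × 2.1398 × 103.89 = 0.983739
Product < 1; profitable direction is JPY → AUD → GBP → JPY.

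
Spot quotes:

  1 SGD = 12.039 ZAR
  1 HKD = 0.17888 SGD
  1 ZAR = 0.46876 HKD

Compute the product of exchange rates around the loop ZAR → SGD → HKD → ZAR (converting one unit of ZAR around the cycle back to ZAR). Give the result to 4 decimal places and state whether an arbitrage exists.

Around ZAR → SGD → HKD → ZAR: 1 ÷ 12.039 ÷ 0.17888 ÷ 0.46876 = 0.990598
Product < 1; profitable direction is ZAR → HKD → SGD → ZAR.

0.9906 (arbitrage exists)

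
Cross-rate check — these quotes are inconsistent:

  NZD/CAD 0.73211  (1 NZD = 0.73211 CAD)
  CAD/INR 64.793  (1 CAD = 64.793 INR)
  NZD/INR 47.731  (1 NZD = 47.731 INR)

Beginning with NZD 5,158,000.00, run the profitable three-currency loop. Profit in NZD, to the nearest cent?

Profit: NZD 32,120.53

Profitable loop is NZD → INR → CAD → NZD:
NZD 5,158,000.00 × 47.731 = INR 246,196,498.00
INR 246,196,498.00 ÷ 64.793 = CAD 3,799,739.14
CAD 3,799,739.14 ÷ 0.73211 = NZD 5,190,120.53
Profit = NZD 5,190,120.53 − NZD 5,158,000.00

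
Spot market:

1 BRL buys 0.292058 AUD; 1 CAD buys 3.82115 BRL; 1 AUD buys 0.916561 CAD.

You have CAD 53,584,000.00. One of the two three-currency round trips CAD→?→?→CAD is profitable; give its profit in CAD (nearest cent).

Profitable loop is CAD → BRL → AUD → CAD:
CAD 53,584,000.00 × 3.82115 = BRL 204,752,501.60
BRL 204,752,501.60 × 0.292058 = AUD 59,799,606.11
AUD 59,799,606.11 × 0.916561 = CAD 54,809,986.78
Profit = CAD 54,809,986.78 − CAD 53,584,000.00

Profit: CAD 1,225,986.78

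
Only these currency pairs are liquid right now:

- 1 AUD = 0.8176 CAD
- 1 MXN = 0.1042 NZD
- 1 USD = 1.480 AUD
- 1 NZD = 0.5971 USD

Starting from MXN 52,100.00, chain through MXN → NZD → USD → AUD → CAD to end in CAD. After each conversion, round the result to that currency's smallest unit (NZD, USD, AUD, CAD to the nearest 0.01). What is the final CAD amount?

MXN 52,100.00 × 0.1042 = NZD 5,428.82
NZD 5,428.82 × 0.5971 = USD 3,241.55
USD 3,241.55 × 1.480 = AUD 4,797.49
AUD 4,797.49 × 0.8176 = CAD 3,922.43

CAD 3,922.43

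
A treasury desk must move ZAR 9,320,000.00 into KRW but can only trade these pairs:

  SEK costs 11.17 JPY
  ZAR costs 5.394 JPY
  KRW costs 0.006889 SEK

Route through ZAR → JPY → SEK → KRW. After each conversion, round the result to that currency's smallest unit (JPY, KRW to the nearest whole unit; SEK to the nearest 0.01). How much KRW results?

ZAR 9,320,000.00 × 5.394 = JPY 50,272,080
JPY 50,272,080 ÷ 11.17 = SEK 4,500,633.84
SEK 4,500,633.84 ÷ 0.006889 = KRW 653,307,278

KRW 653,307,278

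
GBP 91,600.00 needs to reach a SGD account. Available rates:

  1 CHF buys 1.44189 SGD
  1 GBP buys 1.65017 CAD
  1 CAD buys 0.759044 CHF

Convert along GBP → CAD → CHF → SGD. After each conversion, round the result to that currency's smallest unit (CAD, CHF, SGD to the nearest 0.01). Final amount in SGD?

SGD 165,433.42

GBP 91,600.00 × 1.65017 = CAD 151,155.57
CAD 151,155.57 × 0.759044 = CHF 114,733.73
CHF 114,733.73 × 1.44189 = SGD 165,433.42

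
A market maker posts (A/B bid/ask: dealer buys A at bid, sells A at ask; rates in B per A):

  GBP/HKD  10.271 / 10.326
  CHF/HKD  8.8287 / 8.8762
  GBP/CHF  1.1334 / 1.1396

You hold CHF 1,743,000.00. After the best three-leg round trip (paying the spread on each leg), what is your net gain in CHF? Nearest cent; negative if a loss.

Best loop CHF → GBP → HKD → CHF:
CHF 1,743,000.00 ÷ 1.1396 (buy GBP at ask) = GBP 1,529,484.03
GBP 1,529,484.03 × 10.271 (sell GBP at bid) = HKD 15,709,330.47
HKD 15,709,330.47 ÷ 8.8762 (buy CHF at ask) = CHF 1,769,826.10

Net profit: CHF 26,826.10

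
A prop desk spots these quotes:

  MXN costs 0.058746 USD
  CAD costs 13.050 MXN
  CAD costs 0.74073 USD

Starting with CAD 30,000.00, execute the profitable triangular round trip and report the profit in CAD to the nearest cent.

Profitable loop is CAD → MXN → USD → CAD:
CAD 30,000.00 × 13.050 = MXN 391,500.00
MXN 391,500.00 × 0.058746 = USD 22,999.06
USD 22,999.06 ÷ 0.74073 = CAD 31,049.18
Profit = CAD 31,049.18 − CAD 30,000.00

Profit: CAD 1,049.18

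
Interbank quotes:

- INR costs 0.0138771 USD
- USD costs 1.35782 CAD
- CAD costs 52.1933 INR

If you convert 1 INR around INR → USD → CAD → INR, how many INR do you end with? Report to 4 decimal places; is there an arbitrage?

0.9835 (arbitrage exists)

Around INR → USD → CAD → INR: 1 × 0.0138771 × 1.35782 × 52.1933 = 0.983458
Product < 1; profitable direction is INR → CAD → USD → INR.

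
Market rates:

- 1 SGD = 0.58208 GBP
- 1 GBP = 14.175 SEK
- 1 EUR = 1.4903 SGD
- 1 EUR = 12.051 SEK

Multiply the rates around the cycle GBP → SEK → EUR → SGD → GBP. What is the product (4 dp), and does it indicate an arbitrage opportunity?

1.0204 (arbitrage exists)

Around GBP → SEK → EUR → SGD → GBP: 1 × 14.175 ÷ 12.051 × 1.4903 × 0.58208 = 1.020367
Product > 1; profitable direction is GBP → SEK → EUR → SGD → GBP.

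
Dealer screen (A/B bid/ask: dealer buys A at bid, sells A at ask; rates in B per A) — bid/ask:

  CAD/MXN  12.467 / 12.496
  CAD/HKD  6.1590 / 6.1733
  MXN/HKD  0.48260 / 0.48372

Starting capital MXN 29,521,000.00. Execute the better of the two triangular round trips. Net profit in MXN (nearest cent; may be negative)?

Best loop MXN → CAD → HKD → MXN:
MXN 29,521,000.00 ÷ 12.496 (buy CAD at ask) = CAD 2,362,435.98
CAD 2,362,435.98 × 6.1590 (sell CAD at bid) = HKD 14,550,243.20
HKD 14,550,243.20 ÷ 0.48372 (buy MXN at ask) = MXN 30,079,887.53

Net profit: MXN 558,887.53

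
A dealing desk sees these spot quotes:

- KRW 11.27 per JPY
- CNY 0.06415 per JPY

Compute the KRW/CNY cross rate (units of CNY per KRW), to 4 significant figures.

KRW/CNY = 0.005692

1 KRW ÷ 11.27 = 0.0887311 JPY
0.0887311 JPY × 0.06415 = 0.0056921 CNY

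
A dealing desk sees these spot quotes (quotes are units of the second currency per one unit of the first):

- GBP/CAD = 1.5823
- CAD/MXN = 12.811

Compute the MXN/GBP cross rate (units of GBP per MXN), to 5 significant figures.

MXN/GBP = 0.049332

1 MXN ÷ 12.811 = 0.0780579 CAD
0.0780579 CAD ÷ 1.5823 = 0.0493319 GBP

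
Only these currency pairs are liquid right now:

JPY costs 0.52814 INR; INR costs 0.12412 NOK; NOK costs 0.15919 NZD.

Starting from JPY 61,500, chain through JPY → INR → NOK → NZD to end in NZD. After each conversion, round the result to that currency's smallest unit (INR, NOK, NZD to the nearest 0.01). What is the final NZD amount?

JPY 61,500 × 0.52814 = INR 32,480.61
INR 32,480.61 × 0.12412 = NOK 4,031.49
NOK 4,031.49 × 0.15919 = NZD 641.77

NZD 641.77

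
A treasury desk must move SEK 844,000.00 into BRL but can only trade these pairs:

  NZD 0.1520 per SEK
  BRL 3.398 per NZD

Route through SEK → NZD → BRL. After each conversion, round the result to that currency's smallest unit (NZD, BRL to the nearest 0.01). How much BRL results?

SEK 844,000.00 × 0.1520 = NZD 128,288.00
NZD 128,288.00 × 3.398 = BRL 435,922.62

BRL 435,922.62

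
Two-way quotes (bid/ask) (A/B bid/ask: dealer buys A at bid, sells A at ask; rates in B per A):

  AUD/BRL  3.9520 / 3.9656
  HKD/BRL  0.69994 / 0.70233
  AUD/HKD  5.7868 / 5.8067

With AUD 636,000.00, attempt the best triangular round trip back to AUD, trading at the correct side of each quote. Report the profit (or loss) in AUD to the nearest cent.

Net profit: AUD 13,602.21

Best loop AUD → HKD → BRL → AUD:
AUD 636,000.00 × 5.7868 (sell AUD at bid) = HKD 3,680,404.80
HKD 3,680,404.80 × 0.69994 (sell HKD at bid) = BRL 2,576,062.54
BRL 2,576,062.54 ÷ 3.9656 (buy AUD at ask) = AUD 649,602.21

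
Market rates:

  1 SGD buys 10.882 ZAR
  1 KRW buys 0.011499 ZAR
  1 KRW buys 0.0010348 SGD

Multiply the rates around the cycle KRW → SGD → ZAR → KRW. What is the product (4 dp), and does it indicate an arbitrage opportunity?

0.9793 (arbitrage exists)

Around KRW → SGD → ZAR → KRW: 1 × 0.0010348 × 10.882 ÷ 0.011499 = 0.979276
Product < 1; profitable direction is KRW → ZAR → SGD → KRW.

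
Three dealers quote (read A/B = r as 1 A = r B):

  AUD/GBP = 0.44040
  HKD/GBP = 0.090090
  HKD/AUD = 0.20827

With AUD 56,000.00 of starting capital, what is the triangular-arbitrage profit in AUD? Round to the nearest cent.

Profit: AUD 1,014.52

Profitable loop is AUD → GBP → HKD → AUD:
AUD 56,000.00 × 0.44040 = GBP 24,662.40
GBP 24,662.40 ÷ 0.090090 = HKD 273,752.91
HKD 273,752.91 × 0.20827 = AUD 57,014.52
Profit = AUD 57,014.52 − AUD 56,000.00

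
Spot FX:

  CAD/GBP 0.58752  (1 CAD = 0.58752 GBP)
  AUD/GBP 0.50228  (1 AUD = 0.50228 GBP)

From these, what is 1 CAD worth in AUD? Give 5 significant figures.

CAD/AUD = 1.1697

1 CAD × 0.58752 = 0.58752 GBP
0.58752 GBP ÷ 0.50228 = 1.16971 AUD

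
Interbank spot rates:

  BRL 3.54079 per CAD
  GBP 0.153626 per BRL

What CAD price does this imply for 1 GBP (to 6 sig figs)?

1 GBP ÷ 0.153626 = 6.50931 BRL
6.50931 BRL ÷ 3.54079 = 1.83838 CAD

GBP/CAD = 1.83838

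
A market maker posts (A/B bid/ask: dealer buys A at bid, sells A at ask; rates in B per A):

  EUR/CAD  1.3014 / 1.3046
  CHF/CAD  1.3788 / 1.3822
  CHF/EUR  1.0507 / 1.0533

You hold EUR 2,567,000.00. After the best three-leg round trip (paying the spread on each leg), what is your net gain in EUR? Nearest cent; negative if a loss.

Net profit: EUR 8,714.28

Best loop EUR → CHF → CAD → EUR:
EUR 2,567,000.00 ÷ 1.0533 (buy CHF at ask) = CHF 2,437,102.44
CHF 2,437,102.44 × 1.3788 (sell CHF at bid) = CAD 3,360,276.84
CAD 3,360,276.84 ÷ 1.3046 (buy EUR at ask) = EUR 2,575,714.28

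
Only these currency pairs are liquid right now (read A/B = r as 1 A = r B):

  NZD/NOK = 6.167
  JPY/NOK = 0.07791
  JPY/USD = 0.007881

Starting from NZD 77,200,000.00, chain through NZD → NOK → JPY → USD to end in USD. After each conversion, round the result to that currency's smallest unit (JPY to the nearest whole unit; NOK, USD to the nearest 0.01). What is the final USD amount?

NZD 77,200,000.00 × 6.167 = NOK 476,092,400.00
NOK 476,092,400.00 ÷ 0.07791 = JPY 6,110,799,641
JPY 6,110,799,641 × 0.007881 = USD 48,159,211.97

USD 48,159,211.97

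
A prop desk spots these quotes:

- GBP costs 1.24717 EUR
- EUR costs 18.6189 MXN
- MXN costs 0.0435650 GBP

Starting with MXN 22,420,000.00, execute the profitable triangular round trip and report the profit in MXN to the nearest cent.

Profitable loop is MXN → GBP → EUR → MXN:
MXN 22,420,000.00 × 0.0435650 = GBP 976,727.30
GBP 976,727.30 × 1.24717 = EUR 1,218,144.99
EUR 1,218,144.99 × 18.6189 = MXN 22,680,519.69
Profit = MXN 22,680,519.69 − MXN 22,420,000.00

Profit: MXN 260,519.69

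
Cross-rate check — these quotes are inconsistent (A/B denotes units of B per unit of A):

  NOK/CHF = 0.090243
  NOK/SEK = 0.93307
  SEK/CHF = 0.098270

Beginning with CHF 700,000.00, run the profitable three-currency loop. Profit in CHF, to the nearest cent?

Profitable loop is CHF → NOK → SEK → CHF:
CHF 700,000.00 ÷ 0.090243 = NOK 7,756,834.33
NOK 7,756,834.33 × 0.93307 = SEK 7,237,669.40
SEK 7,237,669.40 × 0.098270 = CHF 711,245.77
Profit = CHF 711,245.77 − CHF 700,000.00

Profit: CHF 11,245.77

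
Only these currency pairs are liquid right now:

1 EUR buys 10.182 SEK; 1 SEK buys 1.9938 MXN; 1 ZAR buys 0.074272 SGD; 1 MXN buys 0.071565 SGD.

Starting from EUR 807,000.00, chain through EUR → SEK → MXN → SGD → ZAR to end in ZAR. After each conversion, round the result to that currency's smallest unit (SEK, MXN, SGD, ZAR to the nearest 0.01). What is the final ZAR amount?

EUR 807,000.00 × 10.182 = SEK 8,216,874.00
SEK 8,216,874.00 × 1.9938 = MXN 16,382,803.38
MXN 16,382,803.38 × 0.071565 = SGD 1,172,435.32
SGD 1,172,435.32 ÷ 0.074272 = ZAR 15,785,697.44

ZAR 15,785,697.44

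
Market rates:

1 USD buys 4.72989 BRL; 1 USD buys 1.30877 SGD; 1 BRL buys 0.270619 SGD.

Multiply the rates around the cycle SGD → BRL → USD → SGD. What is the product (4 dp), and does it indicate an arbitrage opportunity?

1.0225 (arbitrage exists)

Around SGD → BRL → USD → SGD: 1 ÷ 0.270619 ÷ 4.72989 × 1.30877 = 1.022478
Product > 1; profitable direction is SGD → BRL → USD → SGD.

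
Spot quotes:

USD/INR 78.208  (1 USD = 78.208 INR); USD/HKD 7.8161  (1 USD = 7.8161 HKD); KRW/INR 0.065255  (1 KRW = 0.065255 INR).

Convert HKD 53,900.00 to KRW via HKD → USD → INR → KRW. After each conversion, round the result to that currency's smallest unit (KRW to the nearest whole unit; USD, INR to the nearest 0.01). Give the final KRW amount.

KRW 8,264,868

HKD 53,900.00 ÷ 7.8161 = USD 6,896.02
USD 6,896.02 × 78.208 = INR 539,323.93
INR 539,323.93 ÷ 0.065255 = KRW 8,264,868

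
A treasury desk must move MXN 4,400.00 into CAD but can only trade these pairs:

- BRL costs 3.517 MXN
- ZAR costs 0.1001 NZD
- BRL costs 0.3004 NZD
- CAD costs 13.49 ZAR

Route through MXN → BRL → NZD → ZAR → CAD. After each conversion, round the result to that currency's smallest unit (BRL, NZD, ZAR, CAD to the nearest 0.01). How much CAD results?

MXN 4,400.00 ÷ 3.517 = BRL 1,251.07
BRL 1,251.07 × 0.3004 = NZD 375.82
NZD 375.82 ÷ 0.1001 = ZAR 3,754.45
ZAR 3,754.45 ÷ 13.49 = CAD 278.31

CAD 278.31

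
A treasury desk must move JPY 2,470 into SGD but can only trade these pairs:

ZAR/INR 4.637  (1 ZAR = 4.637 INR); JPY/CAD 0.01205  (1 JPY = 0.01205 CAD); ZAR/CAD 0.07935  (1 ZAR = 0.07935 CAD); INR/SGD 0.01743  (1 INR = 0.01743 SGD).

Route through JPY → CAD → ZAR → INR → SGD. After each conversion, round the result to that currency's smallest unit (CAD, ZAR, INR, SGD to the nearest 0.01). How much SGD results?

SGD 30.31

JPY 2,470 × 0.01205 = CAD 29.76
CAD 29.76 ÷ 0.07935 = ZAR 375.05
ZAR 375.05 × 4.637 = INR 1,739.11
INR 1,739.11 × 0.01743 = SGD 30.31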